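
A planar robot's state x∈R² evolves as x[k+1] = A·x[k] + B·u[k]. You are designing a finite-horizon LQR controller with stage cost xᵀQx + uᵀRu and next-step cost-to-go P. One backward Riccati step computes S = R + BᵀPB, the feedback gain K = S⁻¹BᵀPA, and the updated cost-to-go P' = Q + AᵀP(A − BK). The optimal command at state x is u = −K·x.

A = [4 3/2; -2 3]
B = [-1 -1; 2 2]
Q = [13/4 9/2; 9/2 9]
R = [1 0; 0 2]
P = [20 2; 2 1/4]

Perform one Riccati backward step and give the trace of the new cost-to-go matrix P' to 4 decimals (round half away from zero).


BᵀP = [-16.0000 -1.5000; -16.0000 -1.5000]
S = R + BᵀPB = [1 0; 0 2] + [13.0000 13.0000; 13.0000 13.0000] = [14.0000 13.0000; 13.0000 15.0000]
BᵀPA = [-61.0000 -28.5000; -61.0000 -28.5000]
K = S⁻¹·BᵀPA = [-2.9756 -1.3902; -1.4878 -0.6951]
A−BK = [-0.4634 -0.5854; 6.9268 7.1707]
AᵀP(A−BK) = [16.7317 9.2927; 9.2927 5.8171]
P' = Q + AᵀP(A−BK) = [19.9817 13.7927; 13.7927 14.8171]
tr(P') = 34.7988

34.7988


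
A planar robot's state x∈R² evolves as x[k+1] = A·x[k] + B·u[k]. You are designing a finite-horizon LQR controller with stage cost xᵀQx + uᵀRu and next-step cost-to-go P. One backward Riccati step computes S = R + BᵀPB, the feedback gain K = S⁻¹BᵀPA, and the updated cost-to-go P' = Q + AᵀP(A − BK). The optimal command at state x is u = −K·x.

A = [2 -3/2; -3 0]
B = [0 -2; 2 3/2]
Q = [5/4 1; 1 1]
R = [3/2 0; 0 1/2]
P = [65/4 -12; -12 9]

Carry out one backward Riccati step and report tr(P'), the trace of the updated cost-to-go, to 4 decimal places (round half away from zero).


BᵀP = [-24.0000 18.0000; -50.5000 37.5000]
S = R + BᵀPB = [3/2 0; 0 1/2] + [36.0000 75.0000; 75.0000 157.2500] = [37.5000 75.0000; 75.0000 157.7500]
BᵀPA = [-102.0000 36.0000; -213.5000 75.7500]
K = S⁻¹·BᵀPA = [-0.2684 -0.0077; -1.2258 0.4839]
A−BK = [-0.4516 -0.5323; -0.6245 -0.7103]
AᵀP(A−BK) = [0.9148 -0.2332; -0.2332 0.1880]
P' = Q + AᵀP(A−BK) = [2.1648 0.7668; 0.7668 1.1880]
tr(P') = 3.3528

3.3528


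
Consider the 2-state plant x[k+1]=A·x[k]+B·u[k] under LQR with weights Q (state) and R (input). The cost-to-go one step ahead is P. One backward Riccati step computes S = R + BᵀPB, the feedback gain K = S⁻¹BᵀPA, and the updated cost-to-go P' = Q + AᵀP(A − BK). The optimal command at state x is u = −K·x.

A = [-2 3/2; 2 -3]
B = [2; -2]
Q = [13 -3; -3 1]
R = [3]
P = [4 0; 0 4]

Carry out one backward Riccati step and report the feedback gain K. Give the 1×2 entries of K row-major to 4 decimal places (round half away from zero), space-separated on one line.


BᵀP = [8.0000 -8.0000]
S = R + BᵀPB = [3] + [32.0000] = [35.0000]
BᵀPA = [-32.0000 36.0000]
K = S⁻¹·BᵀPA = [-0.9143 1.0286]
A−BK = [-0.1714 -0.5571; 0.1714 -0.9429]
AᵀP(A−BK) = [2.7429 -3.0857; -3.0857 7.9714]
P' = Q + AᵀP(A−BK) = [15.7429 -6.0857; -6.0857 8.9714]
tr(P') = 24.7143

-0.9143 1.0286


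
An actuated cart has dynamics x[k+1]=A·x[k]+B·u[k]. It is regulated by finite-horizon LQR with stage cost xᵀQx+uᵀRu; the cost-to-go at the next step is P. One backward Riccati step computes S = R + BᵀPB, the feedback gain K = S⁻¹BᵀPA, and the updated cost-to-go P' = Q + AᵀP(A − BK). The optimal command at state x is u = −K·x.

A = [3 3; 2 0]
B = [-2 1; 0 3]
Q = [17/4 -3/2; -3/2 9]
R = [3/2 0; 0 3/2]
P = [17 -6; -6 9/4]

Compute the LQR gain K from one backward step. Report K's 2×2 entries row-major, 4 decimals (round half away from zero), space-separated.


BᵀP = [-34.0000 12.0000; -1.0000 0.7500]
S = R + BᵀPB = [3/2 0; 0 3/2] + [68.0000 2.0000; 2.0000 1.2500] = [69.5000 2.0000; 2.0000 2.7500]
BᵀPA = [-78.0000 -102.0000; -1.5000 -3.0000]
K = S⁻¹·BᵀPA = [-1.1303 -1.4669; 0.2766 -0.0240]
A−BK = [0.4629 0.0902; 1.1703 0.0721]
AᵀP(A−BK) = [2.2545 2.5431; 2.5431 3.3006]
P' = Q + AᵀP(A−BK) = [6.5045 1.0431; 1.0431 12.3006]
tr(P') = 18.8051

-1.1303 -1.4669 0.2766 -0.0240


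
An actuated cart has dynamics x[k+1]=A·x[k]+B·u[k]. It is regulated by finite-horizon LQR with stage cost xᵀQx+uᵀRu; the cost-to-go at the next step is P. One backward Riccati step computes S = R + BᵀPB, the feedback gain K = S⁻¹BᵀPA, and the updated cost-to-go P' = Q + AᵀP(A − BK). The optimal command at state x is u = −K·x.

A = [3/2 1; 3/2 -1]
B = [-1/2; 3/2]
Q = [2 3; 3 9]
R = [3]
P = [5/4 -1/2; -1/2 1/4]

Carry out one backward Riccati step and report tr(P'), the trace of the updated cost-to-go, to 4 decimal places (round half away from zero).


13.4865

BᵀP = [-1.3750 0.6250]
S = R + BᵀPB = [3] + [1.6250] = [4.6250]
BᵀPA = [-1.1250 -2.0000]
K = S⁻¹·BᵀPA = [-0.2432 -0.4324]
A−BK = [1.3784 0.7838; 1.8649 -0.3514]
AᵀP(A−BK) = [0.8514 1.0135; 1.0135 1.6351]
P' = Q + AᵀP(A−BK) = [2.8514 4.0135; 4.0135 10.6351]
tr(P') = 13.4865


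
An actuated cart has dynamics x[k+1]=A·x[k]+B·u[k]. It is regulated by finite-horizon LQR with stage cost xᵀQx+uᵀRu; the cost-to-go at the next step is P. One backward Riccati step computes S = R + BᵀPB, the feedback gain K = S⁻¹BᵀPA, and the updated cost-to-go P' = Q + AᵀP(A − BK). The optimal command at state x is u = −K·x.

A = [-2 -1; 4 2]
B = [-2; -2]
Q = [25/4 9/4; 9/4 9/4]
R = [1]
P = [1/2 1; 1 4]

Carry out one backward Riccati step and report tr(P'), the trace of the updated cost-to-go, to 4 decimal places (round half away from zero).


BᵀP = [-3.0000 -10.0000]
S = R + BᵀPB = [1] + [26.0000] = [27.0000]
BᵀPA = [-34.0000 -17.0000]
K = S⁻¹·BᵀPA = [-1.2593 -0.6296]
A−BK = [-4.5185 -2.2593; 1.4815 0.7407]
AᵀP(A−BK) = [7.1852 3.5926; 3.5926 1.7963]
P' = Q + AᵀP(A−BK) = [13.4352 5.8426; 5.8426 4.0463]
tr(P') = 17.4815

17.4815


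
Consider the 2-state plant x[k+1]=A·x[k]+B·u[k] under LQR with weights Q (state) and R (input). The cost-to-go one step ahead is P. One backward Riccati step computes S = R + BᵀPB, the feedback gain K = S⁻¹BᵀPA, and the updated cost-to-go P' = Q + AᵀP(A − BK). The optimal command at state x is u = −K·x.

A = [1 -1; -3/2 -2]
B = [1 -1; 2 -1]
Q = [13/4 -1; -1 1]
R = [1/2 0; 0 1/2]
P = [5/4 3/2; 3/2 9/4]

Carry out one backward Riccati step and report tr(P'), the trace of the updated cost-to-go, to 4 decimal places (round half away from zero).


BᵀP = [4.2500 6.0000; -2.7500 -3.7500]
S = R + BᵀPB = [1/2 0; 0 1/2] + [16.2500 -10.2500; -10.2500 6.5000] = [16.7500 -10.2500; -10.2500 7.0000]
BᵀPA = [-4.7500 -16.2500; 2.8750 10.2500]
K = S⁻¹·BᵀPA = [-0.3103 -0.7128; -0.0436 0.4205]
A−BK = [1.2667 0.1333; -0.9231 -0.1538]
AᵀP(A−BK) = [0.4641 0.1551; 0.1551 0.3564]
P' = Q + AᵀP(A−BK) = [3.7141 -0.8449; -0.8449 1.3564]
tr(P') = 5.0705

5.0705


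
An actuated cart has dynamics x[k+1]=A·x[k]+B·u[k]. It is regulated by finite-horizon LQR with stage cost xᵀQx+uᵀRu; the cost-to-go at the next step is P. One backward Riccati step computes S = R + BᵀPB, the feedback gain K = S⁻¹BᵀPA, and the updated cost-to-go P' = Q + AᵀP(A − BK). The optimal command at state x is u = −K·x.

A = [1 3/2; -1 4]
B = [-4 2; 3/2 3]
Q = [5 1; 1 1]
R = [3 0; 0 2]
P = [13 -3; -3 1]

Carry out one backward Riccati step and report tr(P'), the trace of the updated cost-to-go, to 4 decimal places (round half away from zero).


8.2647

BᵀP = [-56.5000 13.5000; 17.0000 -3.0000]
S = R + BᵀPB = [3 0; 0 2] + [246.2500 -72.5000; -72.5000 25.0000] = [249.2500 -72.5000; -72.5000 27.0000]
BᵀPA = [-70.0000 -30.7500; 20.0000 13.5000]
K = S⁻¹·BᵀPA = [-0.2986 0.1008; -0.0611 0.7706]
A−BK = [-0.0723 0.3619; -0.3688 1.5370]
AᵀP(A−BK) = [0.3190 -0.3577; -0.3577 1.9457]
P' = Q + AᵀP(A−BK) = [5.3190 0.6423; 0.6423 2.9457]
tr(P') = 8.2647


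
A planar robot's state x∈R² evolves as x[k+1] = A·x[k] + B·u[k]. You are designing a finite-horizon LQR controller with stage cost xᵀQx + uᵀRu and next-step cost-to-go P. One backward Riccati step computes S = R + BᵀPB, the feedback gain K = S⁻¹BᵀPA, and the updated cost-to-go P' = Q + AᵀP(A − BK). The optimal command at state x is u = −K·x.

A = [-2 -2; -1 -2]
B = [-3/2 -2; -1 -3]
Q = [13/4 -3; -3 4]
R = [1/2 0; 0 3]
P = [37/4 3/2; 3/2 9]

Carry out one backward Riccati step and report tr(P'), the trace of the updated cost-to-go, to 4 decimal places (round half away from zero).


BᵀP = [-15.3750 -11.2500; -23.0000 -30.0000]
S = R + BᵀPB = [1/2 0; 0 3] + [34.3125 64.5000; 64.5000 136.0000] = [34.8125 64.5000; 64.5000 139.0000]
BᵀPA = [42.0000 53.2500; 76.0000 106.0000]
K = S⁻¹·BᵀPA = [1.3791 0.8321; -0.0932 0.3765]
A−BK = [-0.1177 0.0011; 0.0995 -0.0385]
AᵀP(A−BK) = [1.1592 0.4398; 0.4398 0.7846]
P' = Q + AᵀP(A−BK) = [4.4092 -2.5602; -2.5602 4.7846]
tr(P') = 9.1938

9.1938


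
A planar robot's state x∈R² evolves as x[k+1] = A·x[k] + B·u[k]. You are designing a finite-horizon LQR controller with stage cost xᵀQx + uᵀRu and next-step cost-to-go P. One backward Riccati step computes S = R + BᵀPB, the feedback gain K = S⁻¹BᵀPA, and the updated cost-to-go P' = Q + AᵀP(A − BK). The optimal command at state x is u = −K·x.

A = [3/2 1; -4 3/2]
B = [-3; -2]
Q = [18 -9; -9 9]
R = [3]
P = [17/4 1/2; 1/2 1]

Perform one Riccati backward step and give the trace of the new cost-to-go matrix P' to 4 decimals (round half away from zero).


BᵀP = [-13.7500 -3.5000]
S = R + BᵀPB = [3] + [48.2500] = [51.2500]
BᵀPA = [-6.6250 -19.0000]
K = S⁻¹·BᵀPA = [-0.1293 -0.3707]
A−BK = [1.1122 -0.1122; -4.2585 0.7585]
AᵀP(A−BK) = [18.7061 -2.9561; -2.9561 0.9561]
P' = Q + AᵀP(A−BK) = [36.7061 -11.9561; -11.9561 9.9561]
tr(P') = 46.6622

46.6622


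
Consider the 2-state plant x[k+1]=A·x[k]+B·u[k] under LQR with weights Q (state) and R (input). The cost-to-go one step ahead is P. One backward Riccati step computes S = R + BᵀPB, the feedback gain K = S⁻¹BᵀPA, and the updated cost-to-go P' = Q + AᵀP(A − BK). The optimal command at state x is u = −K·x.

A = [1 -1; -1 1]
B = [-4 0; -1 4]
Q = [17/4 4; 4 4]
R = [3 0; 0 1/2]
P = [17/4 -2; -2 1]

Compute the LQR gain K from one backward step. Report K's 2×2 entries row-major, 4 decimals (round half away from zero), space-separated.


-0.1929 0.1929 -0.4000 0.4000

BᵀP = [-15.0000 7.0000; -8.0000 4.0000]
S = R + BᵀPB = [3 0; 0 1/2] + [53.0000 28.0000; 28.0000 16.0000] = [56.0000 28.0000; 28.0000 16.5000]
BᵀPA = [-22.0000 22.0000; -12.0000 12.0000]
K = S⁻¹·BᵀPA = [-0.1929 0.1929; -0.4000 0.4000]
A−BK = [0.2286 -0.2286; 0.4071 -0.4071]
AᵀP(A−BK) = [0.2071 -0.2071; -0.2071 0.2071]
P' = Q + AᵀP(A−BK) = [4.4571 3.7929; 3.7929 4.2071]
tr(P') = 8.6643


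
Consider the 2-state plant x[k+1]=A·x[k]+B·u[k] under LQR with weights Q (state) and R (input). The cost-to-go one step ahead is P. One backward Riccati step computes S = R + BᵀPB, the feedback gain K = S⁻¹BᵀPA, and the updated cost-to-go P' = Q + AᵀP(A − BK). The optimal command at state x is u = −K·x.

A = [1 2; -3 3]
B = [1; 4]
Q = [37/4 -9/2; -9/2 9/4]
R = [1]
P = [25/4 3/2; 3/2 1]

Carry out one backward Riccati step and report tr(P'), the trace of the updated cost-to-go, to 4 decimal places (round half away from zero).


21.5496

BᵀP = [12.2500 5.5000]
S = R + BᵀPB = [1] + [34.2500] = [35.2500]
BᵀPA = [-4.2500 41.0000]
K = S⁻¹·BᵀPA = [-0.1206 1.1631]
A−BK = [1.1206 0.8369; -2.5177 -1.6525]
AᵀP(A−BK) = [5.7376 3.9433; 3.9433 4.3121]
P' = Q + AᵀP(A−BK) = [14.9876 -0.5567; -0.5567 6.5621]
tr(P') = 21.5496


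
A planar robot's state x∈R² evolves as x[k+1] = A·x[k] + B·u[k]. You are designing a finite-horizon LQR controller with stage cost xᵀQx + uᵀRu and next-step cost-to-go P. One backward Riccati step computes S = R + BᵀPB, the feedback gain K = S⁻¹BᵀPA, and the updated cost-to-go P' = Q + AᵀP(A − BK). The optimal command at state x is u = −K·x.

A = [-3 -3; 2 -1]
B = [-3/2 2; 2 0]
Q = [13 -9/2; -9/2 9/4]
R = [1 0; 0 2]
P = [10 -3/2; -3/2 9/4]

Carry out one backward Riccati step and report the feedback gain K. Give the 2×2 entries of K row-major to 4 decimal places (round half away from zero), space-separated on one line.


1.0268 -0.1510 -0.6913 -1.4866

BᵀP = [-18.0000 6.7500; 20.0000 -3.0000]
S = R + BᵀPB = [1 0; 0 2] + [40.5000 -36.0000; -36.0000 40.0000] = [41.5000 -36.0000; -36.0000 42.0000]
BᵀPA = [67.5000 47.2500; -66.0000 -57.0000]
K = S⁻¹·BᵀPA = [1.0268 -0.1510; -0.6913 -1.4866]
A−BK = [-0.0772 -0.2534; -0.0537 -0.6980]
AᵀP(A−BK) = [2.0638 2.0789; 2.0789 5.6502]
P' = Q + AᵀP(A−BK) = [15.0638 -2.4211; -2.4211 7.9002]
tr(P') = 22.9639


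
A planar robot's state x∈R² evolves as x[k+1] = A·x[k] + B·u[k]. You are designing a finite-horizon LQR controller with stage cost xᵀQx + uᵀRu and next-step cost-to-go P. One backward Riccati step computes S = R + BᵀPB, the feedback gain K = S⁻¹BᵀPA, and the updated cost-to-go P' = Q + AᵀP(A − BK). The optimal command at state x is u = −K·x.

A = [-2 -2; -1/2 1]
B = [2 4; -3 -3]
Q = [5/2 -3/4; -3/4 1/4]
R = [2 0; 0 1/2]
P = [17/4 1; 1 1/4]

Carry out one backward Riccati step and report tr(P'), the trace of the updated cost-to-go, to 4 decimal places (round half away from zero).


3.1811

BᵀP = [5.5000 1.2500; 14.0000 3.2500]
S = R + BᵀPB = [2 0; 0 1/2] + [7.2500 18.2500; 18.2500 46.2500] = [9.2500 18.2500; 18.2500 46.7500]
BᵀPA = [-11.6250 -9.7500; -29.6250 -24.7500]
K = S⁻¹·BᵀPA = [-0.0283 -0.0415; -0.6226 -0.5132]
A−BK = [0.5472 0.1358; -2.4528 -0.6642]
AᵀP(A−BK) = [0.2877 0.1887; 0.1887 0.1434]
P' = Q + AᵀP(A−BK) = [2.7877 -0.5613; -0.5613 0.3934]
tr(P') = 3.1811


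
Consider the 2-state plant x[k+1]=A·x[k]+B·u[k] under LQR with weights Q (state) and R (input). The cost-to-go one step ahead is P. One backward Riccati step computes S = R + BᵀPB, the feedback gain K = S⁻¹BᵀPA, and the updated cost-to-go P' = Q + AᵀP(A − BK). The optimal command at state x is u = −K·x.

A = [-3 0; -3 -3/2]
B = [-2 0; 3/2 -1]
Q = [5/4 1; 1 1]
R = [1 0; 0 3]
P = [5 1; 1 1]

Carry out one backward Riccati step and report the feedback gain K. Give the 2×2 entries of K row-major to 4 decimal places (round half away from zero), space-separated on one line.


1.5273 0.0327 1.3091 0.3709

BᵀP = [-8.5000 -0.5000; -1.0000 -1.0000]
S = R + BᵀPB = [1 0; 0 3] + [16.2500 0.5000; 0.5000 1.0000] = [17.2500 0.5000; 0.5000 4.0000]
BᵀPA = [27.0000 0.7500; 6.0000 1.5000]
K = S⁻¹·BᵀPA = [1.5273 0.0327; 1.3091 0.3709]
A−BK = [0.0545 0.0655; -3.9818 -1.1782]
AᵀP(A−BK) = [22.9091 5.8909; 5.8909 1.6691]
P' = Q + AᵀP(A−BK) = [24.1591 6.8909; 6.8909 2.6691]
tr(P') = 26.8282


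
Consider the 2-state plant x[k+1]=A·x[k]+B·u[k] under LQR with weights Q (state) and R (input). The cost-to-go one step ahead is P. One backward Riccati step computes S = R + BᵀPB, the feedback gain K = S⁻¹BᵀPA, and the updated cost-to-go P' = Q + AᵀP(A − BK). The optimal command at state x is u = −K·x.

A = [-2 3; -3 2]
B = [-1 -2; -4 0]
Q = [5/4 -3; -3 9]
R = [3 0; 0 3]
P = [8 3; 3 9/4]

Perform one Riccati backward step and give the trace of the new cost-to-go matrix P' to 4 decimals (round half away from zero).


BᵀP = [-20.0000 -12.0000; -16.0000 -6.0000]
S = R + BᵀPB = [3 0; 0 3] + [68.0000 40.0000; 40.0000 32.0000] = [71.0000 40.0000; 40.0000 35.0000]
BᵀPA = [76.0000 -84.0000; 50.0000 -60.0000]
K = S⁻¹·BᵀPA = [0.7458 -0.6102; 0.5763 -1.0169]
A−BK = [-0.1017 0.3559; -0.0169 -0.4407]
AᵀP(A−BK) = [2.7585 -3.2797; -3.2797 4.7288]
P' = Q + AᵀP(A−BK) = [4.0085 -6.2797; -6.2797 13.7288]
tr(P') = 17.7373

17.7373


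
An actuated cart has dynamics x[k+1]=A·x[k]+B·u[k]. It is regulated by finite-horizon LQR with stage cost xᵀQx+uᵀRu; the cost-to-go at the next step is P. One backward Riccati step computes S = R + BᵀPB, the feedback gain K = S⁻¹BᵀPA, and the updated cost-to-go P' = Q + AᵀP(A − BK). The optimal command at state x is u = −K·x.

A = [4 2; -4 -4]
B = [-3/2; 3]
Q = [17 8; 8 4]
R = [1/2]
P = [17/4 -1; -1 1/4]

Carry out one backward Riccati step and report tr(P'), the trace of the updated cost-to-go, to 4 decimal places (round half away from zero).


24.4135

BᵀP = [-9.3750 2.2500]
S = R + BᵀPB = [1/2] + [20.8125] = [21.3125]
BᵀPA = [-46.5000 -27.7500]
K = S⁻¹·BᵀPA = [-2.1818 -1.3021]
A−BK = [0.7273 0.0469; 2.5455 -0.0938]
AᵀP(A−BK) = [2.5455 1.4545; 1.4545 0.8680]
P' = Q + AᵀP(A−BK) = [19.5455 9.4545; 9.4545 4.8680]
tr(P') = 24.4135


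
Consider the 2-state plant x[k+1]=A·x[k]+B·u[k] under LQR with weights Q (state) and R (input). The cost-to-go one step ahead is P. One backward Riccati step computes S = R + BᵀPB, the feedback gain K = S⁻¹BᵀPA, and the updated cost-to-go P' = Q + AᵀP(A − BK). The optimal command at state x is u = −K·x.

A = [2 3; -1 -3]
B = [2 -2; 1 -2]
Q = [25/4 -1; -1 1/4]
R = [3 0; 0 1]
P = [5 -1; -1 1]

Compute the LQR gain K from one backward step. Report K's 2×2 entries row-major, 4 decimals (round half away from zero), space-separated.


BᵀP = [9.0000 -1.0000; -8.0000 0.0000]
S = R + BᵀPB = [3 0; 0 1] + [17.0000 -16.0000; -16.0000 16.0000] = [20.0000 -16.0000; -16.0000 17.0000]
BᵀPA = [19.0000 30.0000; -16.0000 -24.0000]
K = S⁻¹·BᵀPA = [0.7976 1.5000; -0.1905 0.0000]
A−BK = [0.0238 0.0000; -2.1786 -4.5000]
AᵀP(A−BK) = [6.7976 13.5000; 13.5000 27.0000]
P' = Q + AᵀP(A−BK) = [13.0476 12.5000; 12.5000 27.2500]
tr(P') = 40.2976

0.7976 1.5000 -0.1905 0.0000


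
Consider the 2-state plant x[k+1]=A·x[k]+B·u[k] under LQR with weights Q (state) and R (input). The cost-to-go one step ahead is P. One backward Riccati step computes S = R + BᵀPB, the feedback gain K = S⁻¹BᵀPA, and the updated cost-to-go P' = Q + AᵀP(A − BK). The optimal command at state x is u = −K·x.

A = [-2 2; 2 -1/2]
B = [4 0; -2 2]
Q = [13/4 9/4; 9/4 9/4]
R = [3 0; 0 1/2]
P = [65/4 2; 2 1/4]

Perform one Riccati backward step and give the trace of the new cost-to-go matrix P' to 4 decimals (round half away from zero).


BᵀP = [61.0000 7.5000; 4.0000 0.5000]
S = R + BᵀPB = [3 0; 0 1/2] + [229.0000 15.0000; 15.0000 1.0000] = [232.0000 15.0000; 15.0000 1.5000]
BᵀPA = [-107.0000 118.2500; -7.0000 7.7500]
K = S⁻¹·BᵀPA = [-0.4512 0.4970; -0.1545 0.1972]
A−BK = [-0.1951 0.0122; 1.4065 0.0996]
AᵀP(A−BK) = [0.6382 -0.6961; -0.6961 0.7701]
P' = Q + AᵀP(A−BK) = [3.8882 1.5539; 1.5539 3.0201]
tr(P') = 6.9083

6.9083


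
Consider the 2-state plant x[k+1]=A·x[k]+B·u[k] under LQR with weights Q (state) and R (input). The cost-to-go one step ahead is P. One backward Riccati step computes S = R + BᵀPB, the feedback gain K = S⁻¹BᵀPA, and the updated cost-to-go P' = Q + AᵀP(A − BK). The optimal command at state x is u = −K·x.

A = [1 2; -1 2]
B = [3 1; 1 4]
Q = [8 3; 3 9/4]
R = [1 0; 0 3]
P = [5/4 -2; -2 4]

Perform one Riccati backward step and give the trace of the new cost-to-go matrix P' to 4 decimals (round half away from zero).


11.3415

BᵀP = [1.7500 -2.0000; -6.7500 14.0000]
S = R + BᵀPB = [1 0; 0 3] + [3.2500 -6.2500; -6.2500 49.2500] = [4.2500 -6.2500; -6.2500 52.2500]
BᵀPA = [3.7500 -0.5000; -20.7500 14.5000]
K = S⁻¹·BᵀPA = [0.3620 0.3525; -0.3538 0.3197]
A−BK = [0.2678 0.6230; 0.0533 0.3689]
AᵀP(A−BK) = [0.5505 -0.1885; -0.1885 0.5410]
P' = Q + AᵀP(A−BK) = [8.5505 2.8115; 2.8115 2.7910]
tr(P') = 11.3415


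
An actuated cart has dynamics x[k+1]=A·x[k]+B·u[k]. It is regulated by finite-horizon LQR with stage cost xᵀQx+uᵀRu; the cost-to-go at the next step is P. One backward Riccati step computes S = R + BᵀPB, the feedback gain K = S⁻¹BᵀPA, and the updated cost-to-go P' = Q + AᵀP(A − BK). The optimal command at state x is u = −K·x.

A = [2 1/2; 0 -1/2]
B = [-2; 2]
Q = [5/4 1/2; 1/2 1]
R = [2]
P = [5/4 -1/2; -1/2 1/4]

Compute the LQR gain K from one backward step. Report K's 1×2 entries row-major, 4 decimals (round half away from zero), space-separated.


-0.5833 -0.2083

BᵀP = [-3.5000 1.5000]
S = R + BᵀPB = [2] + [10.0000] = [12.0000]
BᵀPA = [-7.0000 -2.5000]
K = S⁻¹·BᵀPA = [-0.5833 -0.2083]
A−BK = [0.8333 0.0833; 1.1667 -0.0833]
AᵀP(A−BK) = [0.9167 0.2917; 0.2917 0.1042]
P' = Q + AᵀP(A−BK) = [2.1667 0.7917; 0.7917 1.1042]
tr(P') = 3.2708


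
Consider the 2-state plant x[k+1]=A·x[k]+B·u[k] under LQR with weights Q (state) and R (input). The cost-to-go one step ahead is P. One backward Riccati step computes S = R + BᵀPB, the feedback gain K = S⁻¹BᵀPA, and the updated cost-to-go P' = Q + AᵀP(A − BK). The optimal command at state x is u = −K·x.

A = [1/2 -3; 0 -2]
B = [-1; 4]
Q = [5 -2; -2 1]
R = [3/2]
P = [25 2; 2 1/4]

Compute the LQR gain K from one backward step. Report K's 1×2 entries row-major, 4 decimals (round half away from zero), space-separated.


BᵀP = [-17.0000 -1.0000]
S = R + BᵀPB = [3/2] + [13.0000] = [14.5000]
BᵀPA = [-8.5000 53.0000]
K = S⁻¹·BᵀPA = [-0.5862 3.6552]
A−BK = [-0.0862 0.6552; 2.3448 -16.6207]
AᵀP(A−BK) = [1.2672 -8.4310; -8.4310 56.2759]
P' = Q + AᵀP(A−BK) = [6.2672 -10.4310; -10.4310 57.2759]
tr(P') = 63.5431

-0.5862 3.6552


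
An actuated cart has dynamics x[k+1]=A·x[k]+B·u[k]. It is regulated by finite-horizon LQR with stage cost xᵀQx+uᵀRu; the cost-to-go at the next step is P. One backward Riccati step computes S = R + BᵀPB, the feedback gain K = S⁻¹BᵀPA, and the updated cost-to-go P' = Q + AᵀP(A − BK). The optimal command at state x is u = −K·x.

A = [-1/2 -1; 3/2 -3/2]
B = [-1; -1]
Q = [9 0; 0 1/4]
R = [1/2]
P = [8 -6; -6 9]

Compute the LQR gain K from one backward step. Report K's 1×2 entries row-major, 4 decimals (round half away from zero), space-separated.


-0.6364 1.1818

BᵀP = [-2.0000 -3.0000]
S = R + BᵀPB = [1/2] + [5.0000] = [5.5000]
BᵀPA = [-3.5000 6.5000]
K = S⁻¹·BᵀPA = [-0.6364 1.1818]
A−BK = [-1.1364 0.1818; 0.8636 -0.3182]
AᵀP(A−BK) = [29.0227 -7.6136; -7.6136 2.5682]
P' = Q + AᵀP(A−BK) = [38.0227 -7.6136; -7.6136 2.8182]
tr(P') = 40.8409


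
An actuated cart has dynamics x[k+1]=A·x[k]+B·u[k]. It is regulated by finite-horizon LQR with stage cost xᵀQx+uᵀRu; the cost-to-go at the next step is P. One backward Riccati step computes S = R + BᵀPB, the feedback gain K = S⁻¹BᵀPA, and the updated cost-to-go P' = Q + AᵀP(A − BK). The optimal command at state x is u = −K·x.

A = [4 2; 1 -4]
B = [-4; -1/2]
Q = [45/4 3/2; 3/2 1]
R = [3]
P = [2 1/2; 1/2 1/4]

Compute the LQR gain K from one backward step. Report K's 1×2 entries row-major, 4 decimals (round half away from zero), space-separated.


-0.9477 -0.2159

BᵀP = [-8.2500 -2.1250]
S = R + BᵀPB = [3] + [34.0625] = [37.0625]
BᵀPA = [-35.1250 -8.0000]
K = S⁻¹·BᵀPA = [-0.9477 -0.2159]
A−BK = [0.2091 1.1366; 0.5261 -4.1079]
AᵀP(A−BK) = [2.9612 0.4182; 0.4182 2.2732]
P' = Q + AᵀP(A−BK) = [14.2112 1.9182; 1.9182 3.2732]
tr(P') = 17.4844


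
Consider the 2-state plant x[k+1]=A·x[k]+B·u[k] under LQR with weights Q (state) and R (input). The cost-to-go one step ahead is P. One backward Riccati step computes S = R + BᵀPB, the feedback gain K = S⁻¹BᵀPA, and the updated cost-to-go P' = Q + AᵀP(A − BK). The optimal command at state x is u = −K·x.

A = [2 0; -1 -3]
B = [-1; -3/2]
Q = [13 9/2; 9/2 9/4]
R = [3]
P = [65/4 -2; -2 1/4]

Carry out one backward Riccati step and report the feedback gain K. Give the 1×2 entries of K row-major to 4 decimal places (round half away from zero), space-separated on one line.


BᵀP = [-13.2500 1.6250]
S = R + BᵀPB = [3] + [10.8125] = [13.8125]
BᵀPA = [-28.1250 -4.8750]
K = S⁻¹·BᵀPA = [-2.0362 -0.3529]
A−BK = [-0.0362 -0.3529; -4.0543 -3.5294]
AᵀP(A−BK) = [15.9819 2.8235; 2.8235 0.5294]
P' = Q + AᵀP(A−BK) = [28.9819 7.3235; 7.3235 2.7794]
tr(P') = 31.7613

-2.0362 -0.3529


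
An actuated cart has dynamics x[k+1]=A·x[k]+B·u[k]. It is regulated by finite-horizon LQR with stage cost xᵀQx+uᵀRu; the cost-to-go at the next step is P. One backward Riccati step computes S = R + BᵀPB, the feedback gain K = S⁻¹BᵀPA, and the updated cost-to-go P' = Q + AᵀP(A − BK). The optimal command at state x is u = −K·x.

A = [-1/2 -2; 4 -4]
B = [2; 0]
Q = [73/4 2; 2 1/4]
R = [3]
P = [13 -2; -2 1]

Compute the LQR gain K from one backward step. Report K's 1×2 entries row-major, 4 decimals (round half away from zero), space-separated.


BᵀP = [26.0000 -4.0000]
S = R + BᵀPB = [3] + [52.0000] = [55.0000]
BᵀPA = [-29.0000 -36.0000]
K = S⁻¹·BᵀPA = [-0.5273 -0.6545]
A−BK = [0.5545 -0.6909; 4.0000 -4.0000]
AᵀP(A−BK) = [11.9591 -9.9818; -9.9818 12.4364]
P' = Q + AᵀP(A−BK) = [30.2091 -7.9818; -7.9818 12.6864]
tr(P') = 42.8955

-0.5273 -0.6545


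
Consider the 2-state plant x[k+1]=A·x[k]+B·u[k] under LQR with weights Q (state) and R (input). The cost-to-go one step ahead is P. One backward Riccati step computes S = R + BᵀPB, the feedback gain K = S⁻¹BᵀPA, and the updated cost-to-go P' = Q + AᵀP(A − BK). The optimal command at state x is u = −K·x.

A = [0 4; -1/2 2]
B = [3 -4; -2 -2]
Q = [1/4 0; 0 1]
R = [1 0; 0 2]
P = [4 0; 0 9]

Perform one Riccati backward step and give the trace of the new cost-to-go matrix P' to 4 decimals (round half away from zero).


3.2525

BᵀP = [12.0000 -18.0000; -16.0000 -18.0000]
S = R + BᵀPB = [1 0; 0 2] + [72.0000 -12.0000; -12.0000 100.0000] = [73.0000 -12.0000; -12.0000 102.0000]
BᵀPA = [9.0000 12.0000; 9.0000 -100.0000]
K = S⁻¹·BᵀPA = [0.1405 0.0033; 0.1048 -0.9800]
A−BK = [-0.0025 0.0701; -0.0094 0.0466]
AᵀP(A−BK) = [0.0425 -0.2095; -0.2095 1.9600]
P' = Q + AᵀP(A−BK) = [0.2925 -0.2095; -0.2095 2.9600]
tr(P') = 3.2525


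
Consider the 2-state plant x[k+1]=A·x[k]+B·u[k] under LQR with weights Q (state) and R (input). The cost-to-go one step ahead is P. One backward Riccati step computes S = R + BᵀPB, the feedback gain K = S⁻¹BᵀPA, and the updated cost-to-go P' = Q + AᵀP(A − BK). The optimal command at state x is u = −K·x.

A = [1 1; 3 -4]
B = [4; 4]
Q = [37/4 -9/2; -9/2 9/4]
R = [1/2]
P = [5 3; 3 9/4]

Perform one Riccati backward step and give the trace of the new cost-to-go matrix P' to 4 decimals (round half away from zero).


16.5547

BᵀP = [32.0000 21.0000]
S = R + BᵀPB = [1/2] + [212.0000] = [212.5000]
BᵀPA = [95.0000 -52.0000]
K = S⁻¹·BᵀPA = [0.4471 -0.2447]
A−BK = [-0.7882 1.9788; 1.2118 -3.0212]
AᵀP(A−BK) = [0.7794 -1.7529; -1.7529 4.2753]
P' = Q + AᵀP(A−BK) = [10.0294 -6.2529; -6.2529 6.5253]
tr(P') = 16.5547


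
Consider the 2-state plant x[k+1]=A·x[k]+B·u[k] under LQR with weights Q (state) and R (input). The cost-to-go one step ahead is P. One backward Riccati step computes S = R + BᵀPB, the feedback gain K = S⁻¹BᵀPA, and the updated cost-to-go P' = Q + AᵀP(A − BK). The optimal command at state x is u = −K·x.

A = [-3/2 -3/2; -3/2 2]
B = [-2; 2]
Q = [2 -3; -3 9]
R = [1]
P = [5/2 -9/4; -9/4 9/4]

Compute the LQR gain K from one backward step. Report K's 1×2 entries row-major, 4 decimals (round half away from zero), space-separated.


BᵀP = [-9.5000 9.0000]
S = R + BᵀPB = [1] + [37.0000] = [38.0000]
BᵀPA = [0.7500 32.2500]
K = S⁻¹·BᵀPA = [0.0197 0.8487]
A−BK = [-1.4605 0.1974; -1.5395 0.3026]
AᵀP(A−BK) = [0.5477 -0.0740; -0.0740 0.7549]
P' = Q + AᵀP(A−BK) = [2.5477 -3.0740; -3.0740 9.7549]
tr(P') = 12.3026

0.0197 0.8487


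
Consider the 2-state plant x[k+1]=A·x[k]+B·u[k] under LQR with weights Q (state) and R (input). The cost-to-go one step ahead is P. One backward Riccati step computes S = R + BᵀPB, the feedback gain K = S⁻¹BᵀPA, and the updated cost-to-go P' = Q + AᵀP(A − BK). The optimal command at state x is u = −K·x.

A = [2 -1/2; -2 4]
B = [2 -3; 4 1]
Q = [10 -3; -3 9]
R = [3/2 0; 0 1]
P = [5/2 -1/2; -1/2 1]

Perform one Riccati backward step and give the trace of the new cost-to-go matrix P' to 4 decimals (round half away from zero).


21.2075

BᵀP = [3.0000 3.0000; -8.0000 2.5000]
S = R + BᵀPB = [3/2 0; 0 1] + [18.0000 -6.0000; -6.0000 26.5000] = [19.5000 -6.0000; -6.0000 27.5000]
BᵀPA = [0.0000 10.5000; -21.0000 14.0000]
K = S⁻¹·BᵀPA = [-0.2519 0.7451; -0.8186 0.6717]
A−BK = [0.0480 0.0247; -0.1739 0.3478]
AᵀP(A−BK) = [0.8096 -0.8951; -0.8951 1.3979]
P' = Q + AᵀP(A−BK) = [10.8096 -3.8951; -3.8951 10.3979]
tr(P') = 21.2075


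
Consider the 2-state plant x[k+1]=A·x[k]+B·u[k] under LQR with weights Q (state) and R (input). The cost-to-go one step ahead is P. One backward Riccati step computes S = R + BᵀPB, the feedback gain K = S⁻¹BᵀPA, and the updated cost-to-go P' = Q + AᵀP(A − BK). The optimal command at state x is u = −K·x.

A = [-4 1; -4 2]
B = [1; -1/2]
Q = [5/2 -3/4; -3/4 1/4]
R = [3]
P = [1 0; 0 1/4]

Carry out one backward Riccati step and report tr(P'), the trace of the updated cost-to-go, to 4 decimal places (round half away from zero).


BᵀP = [1.0000 -0.1250]
S = R + BᵀPB = [3] + [1.0625] = [4.0625]
BᵀPA = [-3.5000 0.7500]
K = S⁻¹·BᵀPA = [-0.8615 0.1846]
A−BK = [-3.1385 0.8154; -4.4308 2.0923]
AᵀP(A−BK) = [16.9846 -5.3538; -5.3538 1.8615]
P' = Q + AᵀP(A−BK) = [19.4846 -6.1038; -6.1038 2.1115]
tr(P') = 21.5962

21.5962


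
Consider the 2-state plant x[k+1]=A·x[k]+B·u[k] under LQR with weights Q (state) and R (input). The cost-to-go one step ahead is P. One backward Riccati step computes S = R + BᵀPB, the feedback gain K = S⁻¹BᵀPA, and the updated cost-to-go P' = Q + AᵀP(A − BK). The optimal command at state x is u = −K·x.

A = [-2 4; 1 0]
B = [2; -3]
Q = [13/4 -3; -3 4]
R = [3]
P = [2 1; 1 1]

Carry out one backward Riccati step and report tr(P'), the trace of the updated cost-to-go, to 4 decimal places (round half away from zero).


41.1250

BᵀP = [1.0000 -1.0000]
S = R + BᵀPB = [3] + [5.0000] = [8.0000]
BᵀPA = [-3.0000 4.0000]
K = S⁻¹·BᵀPA = [-0.3750 0.5000]
A−BK = [-1.2500 3.0000; -0.1250 1.5000]
AᵀP(A−BK) = [3.8750 -10.5000; -10.5000 30.0000]
P' = Q + AᵀP(A−BK) = [7.1250 -13.5000; -13.5000 34.0000]
tr(P') = 41.1250


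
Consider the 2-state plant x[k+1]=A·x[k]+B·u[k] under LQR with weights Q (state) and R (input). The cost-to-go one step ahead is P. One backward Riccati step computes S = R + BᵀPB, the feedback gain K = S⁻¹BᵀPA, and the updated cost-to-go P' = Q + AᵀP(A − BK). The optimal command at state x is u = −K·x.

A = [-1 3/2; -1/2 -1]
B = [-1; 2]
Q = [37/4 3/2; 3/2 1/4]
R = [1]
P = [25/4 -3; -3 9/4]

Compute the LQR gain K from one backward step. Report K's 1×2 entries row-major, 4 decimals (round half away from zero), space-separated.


0.3009 -0.9159

BᵀP = [-12.2500 7.5000]
S = R + BᵀPB = [1] + [27.2500] = [28.2500]
BᵀPA = [8.5000 -25.8750]
K = S⁻¹·BᵀPA = [0.3009 -0.9159]
A−BK = [-0.6991 0.5841; -1.1018 0.8319]
AᵀP(A−BK) = [1.2550 -1.2146; -1.2146 1.6128]
P' = Q + AᵀP(A−BK) = [10.5050 0.2854; 0.2854 1.8628]
tr(P') = 12.3678


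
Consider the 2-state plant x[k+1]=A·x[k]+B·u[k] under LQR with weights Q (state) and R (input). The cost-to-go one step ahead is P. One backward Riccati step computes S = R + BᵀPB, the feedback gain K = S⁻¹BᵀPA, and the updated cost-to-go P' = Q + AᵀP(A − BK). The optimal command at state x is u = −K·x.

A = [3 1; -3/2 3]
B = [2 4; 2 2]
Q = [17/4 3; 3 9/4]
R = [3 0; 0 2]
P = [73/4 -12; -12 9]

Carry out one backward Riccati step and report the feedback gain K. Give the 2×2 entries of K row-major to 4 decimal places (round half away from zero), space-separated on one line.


-1.1505 1.0458 1.7081 -0.5851

BᵀP = [12.5000 -6.0000; 49.0000 -30.0000]
S = R + BᵀPB = [3 0; 0 2] + [13.0000 38.0000; 38.0000 136.0000] = [16.0000 38.0000; 38.0000 138.0000]
BᵀPA = [46.5000 -5.5000; 192.0000 -41.0000]
K = S⁻¹·BᵀPA = [-1.1505 1.0458; 1.7081 -0.5851]
A−BK = [-1.5314 1.2487; -2.6152 2.0785]
AᵀP(A−BK) = [18.0412 -12.0452; -12.0452 9.0137]
P' = Q + AᵀP(A−BK) = [22.2912 -9.0452; -9.0452 11.2637]
tr(P') = 33.5550


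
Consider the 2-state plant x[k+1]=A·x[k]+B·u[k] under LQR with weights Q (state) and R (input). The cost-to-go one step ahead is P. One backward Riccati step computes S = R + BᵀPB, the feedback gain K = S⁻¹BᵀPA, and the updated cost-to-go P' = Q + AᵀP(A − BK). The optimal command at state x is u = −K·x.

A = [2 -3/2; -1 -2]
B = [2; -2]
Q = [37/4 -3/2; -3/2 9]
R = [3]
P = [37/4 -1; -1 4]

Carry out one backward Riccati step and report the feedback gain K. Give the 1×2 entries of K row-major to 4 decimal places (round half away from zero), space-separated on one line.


0.7969 -0.1680

BᵀP = [20.5000 -10.0000]
S = R + BᵀPB = [3] + [61.0000] = [64.0000]
BᵀPA = [51.0000 -10.7500]
K = S⁻¹·BᵀPA = [0.7969 -0.1680]
A−BK = [0.4063 -1.1641; 0.5938 -2.3359]
AᵀP(A−BK) = [4.3594 -8.6836; -8.6836 29.0068]
P' = Q + AᵀP(A−BK) = [13.6094 -10.1836; -10.1836 38.0068]
tr(P') = 51.6162


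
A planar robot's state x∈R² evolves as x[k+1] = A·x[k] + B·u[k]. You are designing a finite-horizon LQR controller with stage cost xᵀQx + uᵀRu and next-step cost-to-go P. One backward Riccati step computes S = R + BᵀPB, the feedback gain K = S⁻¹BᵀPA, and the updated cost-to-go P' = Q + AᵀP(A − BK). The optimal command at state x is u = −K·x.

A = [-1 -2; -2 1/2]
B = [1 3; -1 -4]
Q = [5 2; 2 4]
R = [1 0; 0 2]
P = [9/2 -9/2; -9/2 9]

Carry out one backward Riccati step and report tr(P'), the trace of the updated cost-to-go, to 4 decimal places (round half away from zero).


18.5613

BᵀP = [9.0000 -13.5000; 31.5000 -49.5000]
S = R + BᵀPB = [1 0; 0 2] + [22.5000 81.0000; 81.0000 292.5000] = [23.5000 81.0000; 81.0000 294.5000]
BᵀPA = [18.0000 -24.7500; 67.5000 -87.7500]
K = S⁻¹·BᵀPA = [-0.4628 -0.5035; 0.3565 -0.1595]
A−BK = [-1.6067 -1.0181; -1.0368 -0.6414]
AᵀP(A−BK) = [6.7672 4.0778; 4.0778 2.7941]
P' = Q + AᵀP(A−BK) = [11.7672 6.0778; 6.0778 6.7941]
tr(P') = 18.5613


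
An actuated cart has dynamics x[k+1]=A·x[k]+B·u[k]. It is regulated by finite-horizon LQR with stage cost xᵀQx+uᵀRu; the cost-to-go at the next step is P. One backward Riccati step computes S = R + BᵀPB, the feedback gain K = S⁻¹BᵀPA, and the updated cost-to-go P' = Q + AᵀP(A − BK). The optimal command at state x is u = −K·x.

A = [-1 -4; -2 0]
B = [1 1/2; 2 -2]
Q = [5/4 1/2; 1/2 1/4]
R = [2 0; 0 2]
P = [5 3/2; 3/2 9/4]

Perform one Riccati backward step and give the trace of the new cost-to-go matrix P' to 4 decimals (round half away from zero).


22.0448

BᵀP = [8.0000 6.0000; -0.5000 -3.7500]
S = R + BᵀPB = [2 0; 0 2] + [20.0000 -8.0000; -8.0000 7.2500] = [22.0000 -8.0000; -8.0000 9.2500]
BᵀPA = [-20.0000 -32.0000; 8.0000 2.0000]
K = S⁻¹·BᵀPA = [-0.8674 -2.0072; 0.1147 -1.5197]
A−BK = [-0.1900 -1.2330; -0.0358 0.9749]
AᵀP(A−BK) = [1.7348 4.0143; 4.0143 18.8100]
P' = Q + AᵀP(A−BK) = [2.9848 4.5143; 4.5143 19.0600]
tr(P') = 22.0448


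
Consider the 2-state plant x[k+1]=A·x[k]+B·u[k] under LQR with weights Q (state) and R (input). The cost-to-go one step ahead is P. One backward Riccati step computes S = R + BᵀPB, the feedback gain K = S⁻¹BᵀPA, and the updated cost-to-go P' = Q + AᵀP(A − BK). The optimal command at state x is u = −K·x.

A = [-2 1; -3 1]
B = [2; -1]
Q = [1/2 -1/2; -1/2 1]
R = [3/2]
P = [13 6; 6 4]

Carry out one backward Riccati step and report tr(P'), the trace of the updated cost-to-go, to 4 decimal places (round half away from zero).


44.8284

BᵀP = [20.0000 8.0000]
S = R + BᵀPB = [3/2] + [32.0000] = [33.5000]
BᵀPA = [-64.0000 28.0000]
K = S⁻¹·BᵀPA = [-1.9104 0.8358]
A−BK = [1.8209 -0.6716; -4.9104 1.8358]
AᵀP(A−BK) = [37.7313 -14.5075; -14.5075 5.5970]
P' = Q + AᵀP(A−BK) = [38.2313 -15.0075; -15.0075 6.5970]
tr(P') = 44.8284


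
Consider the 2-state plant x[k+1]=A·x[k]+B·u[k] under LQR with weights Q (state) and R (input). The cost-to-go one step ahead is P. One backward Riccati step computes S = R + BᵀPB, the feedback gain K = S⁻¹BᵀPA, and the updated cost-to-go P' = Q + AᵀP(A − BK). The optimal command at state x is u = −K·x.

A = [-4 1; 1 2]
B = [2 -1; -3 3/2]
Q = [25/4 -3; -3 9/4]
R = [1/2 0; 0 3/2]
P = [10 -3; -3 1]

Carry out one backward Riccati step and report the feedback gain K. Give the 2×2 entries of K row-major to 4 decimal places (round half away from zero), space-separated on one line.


BᵀP = [29.0000 -9.0000; -14.5000 4.5000]
S = R + BᵀPB = [1/2 0; 0 3/2] + [85.0000 -42.5000; -42.5000 21.2500] = [85.5000 -42.5000; -42.5000 22.7500]
BᵀPA = [-125.0000 11.0000; 62.5000 -5.5000]
K = S⁻¹·BᵀPA = [-1.3501 0.1188; 0.2250 -0.0198]
A−BK = [-1.0747 0.7426; -3.3879 2.3861]
AᵀP(A−BK) = [2.1692 -0.9109; -0.9109 0.5842]
P' = Q + AᵀP(A−BK) = [8.4192 -3.9109; -3.9109 2.8342]
tr(P') = 11.2534

-1.3501 0.1188 0.2250 -0.0198


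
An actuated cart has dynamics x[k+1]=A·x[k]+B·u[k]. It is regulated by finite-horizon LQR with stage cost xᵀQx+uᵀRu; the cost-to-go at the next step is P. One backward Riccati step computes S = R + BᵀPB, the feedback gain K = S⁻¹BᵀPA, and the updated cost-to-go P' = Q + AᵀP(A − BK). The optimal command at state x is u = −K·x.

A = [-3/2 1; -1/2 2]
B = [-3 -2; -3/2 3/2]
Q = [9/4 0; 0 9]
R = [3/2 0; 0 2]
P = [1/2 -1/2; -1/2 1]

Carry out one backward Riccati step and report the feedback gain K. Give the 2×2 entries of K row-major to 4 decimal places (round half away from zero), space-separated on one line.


0.2572 -0.3642 0.1069 0.4104

BᵀP = [-0.7500 0.0000; -1.7500 2.5000]
S = R + BᵀPB = [3/2 0; 0 2] + [2.2500 1.5000; 1.5000 7.2500] = [3.7500 1.5000; 1.5000 9.2500]
BᵀPA = [1.1250 -0.7500; 1.3750 3.2500]
K = S⁻¹·BᵀPA = [0.2572 -0.3642; 0.1069 0.4104]
A−BK = [-0.5145 0.7283; -0.2746 0.8382]
AᵀP(A−BK) = [0.1886 -0.1546; -0.1546 0.8931]
P' = Q + AᵀP(A−BK) = [2.4386 -0.1546; -0.1546 9.8931]
tr(P') = 12.3316


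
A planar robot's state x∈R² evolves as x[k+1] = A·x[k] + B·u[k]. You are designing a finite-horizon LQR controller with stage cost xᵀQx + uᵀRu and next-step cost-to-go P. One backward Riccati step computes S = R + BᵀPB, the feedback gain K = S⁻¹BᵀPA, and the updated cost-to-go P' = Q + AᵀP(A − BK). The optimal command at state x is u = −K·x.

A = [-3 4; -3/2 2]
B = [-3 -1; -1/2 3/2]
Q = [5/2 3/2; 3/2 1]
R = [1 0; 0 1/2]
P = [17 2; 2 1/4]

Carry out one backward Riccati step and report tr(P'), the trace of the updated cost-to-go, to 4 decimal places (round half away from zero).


BᵀP = [-52.0000 -6.1250; -14.0000 -1.6250]
S = R + BᵀPB = [1 0; 0 1/2] + [159.0625 42.8125; 42.8125 11.5625] = [160.0625 42.8125; 42.8125 12.0625]
BᵀPA = [165.1875 -220.2500; 44.4375 -59.2500]
K = S⁻¹·BᵀPA = [0.9208 -1.2277; 0.4158 -0.5545]
A−BK = [0.1782 -0.2376; -1.6634 2.2178]
AᵀP(A−BK) = [0.9802 -1.3069; -1.3069 1.7426]
P' = Q + AᵀP(A−BK) = [3.4802 0.1931; 0.1931 2.7426]
tr(P') = 6.2228

6.2228


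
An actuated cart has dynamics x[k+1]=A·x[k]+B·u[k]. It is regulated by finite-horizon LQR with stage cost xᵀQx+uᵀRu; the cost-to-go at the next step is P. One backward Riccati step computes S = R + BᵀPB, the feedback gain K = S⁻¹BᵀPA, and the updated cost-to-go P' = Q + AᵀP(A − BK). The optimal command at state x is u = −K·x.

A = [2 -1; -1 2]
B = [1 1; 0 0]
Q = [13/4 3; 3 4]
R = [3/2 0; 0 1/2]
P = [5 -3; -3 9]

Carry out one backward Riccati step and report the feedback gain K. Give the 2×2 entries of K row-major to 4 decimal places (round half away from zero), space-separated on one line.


BᵀP = [5.0000 -3.0000; 5.0000 -3.0000]
S = R + BᵀPB = [3/2 0; 0 1/2] + [5.0000 5.0000; 5.0000 5.0000] = [6.5000 5.0000; 5.0000 5.5000]
BᵀPA = [13.0000 -11.0000; 13.0000 -11.0000]
K = S⁻¹·BᵀPA = [0.6047 -0.5116; 1.8140 -1.5349]
A−BK = [-0.4186 1.0465; -1.0000 2.0000]
AᵀP(A−BK) = [9.5581 -16.3953; -16.3953 30.4884]
P' = Q + AᵀP(A−BK) = [12.8081 -13.3953; -13.3953 34.4884]
tr(P') = 47.2965

0.6047 -0.5116 1.8140 -1.5349


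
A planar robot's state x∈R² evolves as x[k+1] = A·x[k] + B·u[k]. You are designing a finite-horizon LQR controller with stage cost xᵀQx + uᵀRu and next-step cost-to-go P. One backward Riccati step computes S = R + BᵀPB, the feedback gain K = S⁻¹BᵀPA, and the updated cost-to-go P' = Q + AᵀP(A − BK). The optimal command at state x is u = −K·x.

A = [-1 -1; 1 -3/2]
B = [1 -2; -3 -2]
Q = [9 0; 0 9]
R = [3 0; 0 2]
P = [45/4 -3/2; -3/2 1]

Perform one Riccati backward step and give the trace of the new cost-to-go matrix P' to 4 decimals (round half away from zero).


BᵀP = [15.7500 -4.5000; -19.5000 1.0000]
S = R + BᵀPB = [3 0; 0 2] + [29.2500 -22.5000; -22.5000 37.0000] = [32.2500 -22.5000; -22.5000 39.0000]
BᵀPA = [-20.2500 -9.0000; 20.5000 18.0000]
K = S⁻¹·BᵀPA = [-0.4371 0.0719; 0.2735 0.5030]
A−BK = [-0.0160 -0.0659; 0.2355 -0.2784]
AᵀP(A−BK) = [0.7924 0.1437; 0.1437 0.5928]
P' = Q + AᵀP(A−BK) = [9.7924 0.1437; 0.1437 9.5928]
tr(P') = 19.3852

19.3852
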